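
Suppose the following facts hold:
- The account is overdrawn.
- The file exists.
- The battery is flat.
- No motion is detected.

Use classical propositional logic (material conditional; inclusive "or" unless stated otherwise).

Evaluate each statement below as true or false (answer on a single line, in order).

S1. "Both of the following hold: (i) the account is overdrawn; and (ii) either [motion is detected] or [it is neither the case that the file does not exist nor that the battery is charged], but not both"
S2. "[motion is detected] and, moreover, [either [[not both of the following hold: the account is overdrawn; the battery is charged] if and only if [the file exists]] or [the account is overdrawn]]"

S1 True; S2 False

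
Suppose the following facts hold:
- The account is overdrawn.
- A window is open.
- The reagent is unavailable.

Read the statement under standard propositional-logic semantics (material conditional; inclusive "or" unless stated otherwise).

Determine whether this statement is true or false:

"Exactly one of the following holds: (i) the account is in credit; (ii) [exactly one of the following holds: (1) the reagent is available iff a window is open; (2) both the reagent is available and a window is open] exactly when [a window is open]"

Let P = "the account is overdrawn" (T), R = "the reagent is available" (F), Q = "a window is open" (T).
In symbols: ~P xor (((R <-> Q) xor (R & Q)) <-> Q)

~P = ~T = F
R <-> Q = F <-> T = F
R & Q = F & T = F
(R <-> Q) xor (R & Q) = F xor F = F
((R <-> Q) xor (R & Q)) <-> Q = F <-> T = F
~P xor (((R <-> Q) xor (R & Q)) <-> Q) = F xor F = F

False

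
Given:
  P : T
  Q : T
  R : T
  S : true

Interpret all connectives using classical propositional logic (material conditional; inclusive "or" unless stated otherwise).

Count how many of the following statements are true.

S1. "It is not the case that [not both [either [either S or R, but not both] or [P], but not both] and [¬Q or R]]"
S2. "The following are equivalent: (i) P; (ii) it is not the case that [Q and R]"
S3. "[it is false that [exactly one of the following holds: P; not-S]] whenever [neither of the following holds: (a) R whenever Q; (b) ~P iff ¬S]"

2

S1: This is ¬(((S ⊕ R) ⊕ P) ↑ (¬Q ∨ R)).

S ⊕ R = T ⊕ T = F
(S ⊕ R) ⊕ P = F ⊕ T = T
¬Q = ¬T = F
¬Q ∨ R = F ∨ T = T
((S ⊕ R) ⊕ P) ↑ (¬Q ∨ R) = T ↑ T = F
¬(((S ⊕ R) ⊕ P) ↑ (¬Q ∨ R)) = ¬F = T
Hence S1 is true.

S2: Parsed as P ↔ ¬(Q ∧ R)

Q ∧ R = T ∧ T = T
¬(Q ∧ R) = ¬T = F
P ↔ ¬(Q ∧ R) = T ↔ F = F
Thus S2 is false.

S3: This is ((Q → R) ↓ (¬P ↔ ¬S)) → ¬(P ⊕ ¬S).

Q → R = T → T = T
¬P = ¬T = F
¬S = ¬T = F
¬P ↔ ¬S = F ↔ F = T
(Q → R) ↓ (¬P ↔ ¬S) = T ↓ T = F
¬S = ¬T = F
P ⊕ ¬S = T ⊕ F = T
¬(P ⊕ ¬S) = ¬T = F
((Q → R) ↓ (¬P ↔ ¬S)) → ¬(P ⊕ ¬S) = F → F = T
So S3 is true.

Count: 2.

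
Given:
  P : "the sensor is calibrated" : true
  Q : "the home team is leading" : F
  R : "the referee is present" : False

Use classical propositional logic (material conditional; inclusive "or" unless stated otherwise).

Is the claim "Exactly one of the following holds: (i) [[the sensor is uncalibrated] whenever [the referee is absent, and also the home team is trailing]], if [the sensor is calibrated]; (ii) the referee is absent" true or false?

Values: P=T, R=F, Q=F.
Formalization: (P -> ((~R & ~Q) -> ~P)) xor ~R

~R = ~F = T
~Q = ~F = T
~R & ~Q = T & T = T
~P = ~T = F
(~R & ~Q) -> ~P = T -> F = F
P -> ((~R & ~Q) -> ~P) = T -> F = F
~R = ~F = T
(P -> ((~R & ~Q) -> ~P)) xor ~R = F xor T = T

True.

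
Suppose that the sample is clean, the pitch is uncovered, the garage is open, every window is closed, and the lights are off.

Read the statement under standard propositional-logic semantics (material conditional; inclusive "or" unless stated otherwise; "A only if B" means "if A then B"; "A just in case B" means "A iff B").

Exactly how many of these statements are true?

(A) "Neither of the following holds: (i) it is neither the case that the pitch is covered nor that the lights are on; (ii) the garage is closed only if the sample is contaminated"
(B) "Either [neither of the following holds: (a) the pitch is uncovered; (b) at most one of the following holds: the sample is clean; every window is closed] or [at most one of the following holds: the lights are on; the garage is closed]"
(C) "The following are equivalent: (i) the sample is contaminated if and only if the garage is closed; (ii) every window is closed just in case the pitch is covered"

Let Q = "the pitch is covered" (F), U = "the lights are on" (F), R = "the garage is closed" (F), P = "the sample is contaminated" (F), S = "a window is open" (F).

(A): Formalization: (Q nor U) nor (R -> P)

Q nor U = F nor F = T
R -> P = F -> F = T
(Q nor U) nor (R -> P) = T nor T = F
Thus (A) is false.

(B): This is (~Q nor (~P nand ~S)) | (U nand R).

~Q = ~F = T
~P = ~F = T
~S = ~F = T
~P nand ~S = T nand T = F
~Q nor (~P nand ~S) = T nor F = F
U nand R = F nand F = T
(~Q nor (~P nand ~S)) | (U nand R) = F | T = T
Thus (B) is true.

(C): This is (P <-> R) <-> (~S <-> Q).

P <-> R = F <-> F = T
~S = ~F = T
~S <-> Q = T <-> F = F
(P <-> R) <-> (~S <-> Q) = T <-> F = F
Hence (C) is false.

True statements: 1 ((B)).

1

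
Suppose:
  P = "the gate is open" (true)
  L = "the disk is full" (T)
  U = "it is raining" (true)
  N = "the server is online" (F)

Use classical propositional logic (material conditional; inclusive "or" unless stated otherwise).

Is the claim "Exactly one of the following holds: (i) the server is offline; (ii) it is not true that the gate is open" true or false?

The statement is true.

Formalization: ¬N ⊕ ¬P

¬N = ¬F = T
¬P = ¬T = F
¬N ⊕ ¬P = T ⊕ F = T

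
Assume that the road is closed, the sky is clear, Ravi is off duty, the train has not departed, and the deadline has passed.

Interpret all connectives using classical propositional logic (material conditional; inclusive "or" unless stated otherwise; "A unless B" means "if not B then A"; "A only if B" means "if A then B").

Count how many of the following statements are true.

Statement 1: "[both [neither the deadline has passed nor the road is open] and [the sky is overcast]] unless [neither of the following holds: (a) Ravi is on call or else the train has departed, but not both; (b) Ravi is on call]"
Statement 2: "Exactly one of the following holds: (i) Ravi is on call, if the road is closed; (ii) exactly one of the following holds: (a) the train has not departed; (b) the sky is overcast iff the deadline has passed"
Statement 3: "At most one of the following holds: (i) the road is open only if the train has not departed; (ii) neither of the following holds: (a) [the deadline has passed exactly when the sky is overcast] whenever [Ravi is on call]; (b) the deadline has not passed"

3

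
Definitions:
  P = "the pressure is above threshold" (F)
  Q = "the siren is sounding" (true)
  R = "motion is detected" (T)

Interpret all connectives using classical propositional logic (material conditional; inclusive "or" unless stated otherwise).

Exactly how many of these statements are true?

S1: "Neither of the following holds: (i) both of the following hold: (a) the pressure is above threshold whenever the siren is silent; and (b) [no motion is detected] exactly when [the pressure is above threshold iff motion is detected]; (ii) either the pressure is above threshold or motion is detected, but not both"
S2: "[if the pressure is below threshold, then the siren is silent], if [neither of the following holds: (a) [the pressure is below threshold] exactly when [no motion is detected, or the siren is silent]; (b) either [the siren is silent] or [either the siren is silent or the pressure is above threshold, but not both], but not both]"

S1: In symbols: ((~Q -> P) & (~R <-> (P <-> R))) nor (P xor R)

~Q = ~T = F
~Q -> P = F -> F = T
~R = ~T = F
P <-> R = F <-> T = F
~R <-> (P <-> R) = F <-> F = T
(~Q -> P) & (~R <-> (P <-> R)) = T & T = T
P xor R = F xor T = T
((~Q -> P) & (~R <-> (P <-> R))) nor (P xor R) = T nor T = F
Thus S1 is false.

S2: Formalization: ((~P <-> (~R | ~Q)) nor (~Q xor (~Q xor P))) -> (~P -> ~Q)

~P = ~F = T
~R = ~T = F
~Q = ~T = F
~R | ~Q = F | F = F
~P <-> (~R | ~Q) = T <-> F = F
~Q = ~T = F
~Q = ~T = F
~Q xor P = F xor F = F
~Q xor (~Q xor P) = F xor F = F
(~P <-> (~R | ~Q)) nor (~Q xor (~Q xor P)) = F nor F = T
~P = ~F = T
~Q = ~T = F
~P -> ~Q = T -> F = F
((~P <-> (~R | ~Q)) nor (~Q xor (~Q xor P))) -> (~P -> ~Q) = T -> F = F
Hence S2 is false.

Count: 0.

0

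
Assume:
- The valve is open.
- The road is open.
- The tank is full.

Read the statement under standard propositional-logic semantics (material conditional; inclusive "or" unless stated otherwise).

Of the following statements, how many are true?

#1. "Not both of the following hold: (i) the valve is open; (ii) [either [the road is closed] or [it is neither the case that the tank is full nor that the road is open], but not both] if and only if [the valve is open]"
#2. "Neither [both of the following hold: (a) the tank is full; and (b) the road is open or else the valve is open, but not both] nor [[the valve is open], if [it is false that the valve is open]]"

1

Let W = "the valve is open" (T), S = "the road is closed" (F), G = "the tank is full" (T).

#1: Formalization: W ↑ ((S ⊕ (G ↓ ¬S)) ↔ W)

¬S = ¬F = T
G ↓ ¬S = T ↓ T = F
S ⊕ (G ↓ ¬S) = F ⊕ F = F
(S ⊕ (G ↓ ¬S)) ↔ W = F ↔ T = F
W ↑ ((S ⊕ (G ↓ ¬S)) ↔ W) = T ↑ F = T
Hence #1 is true.

#2: This is (G ∧ (¬S ⊕ W)) ↓ (¬W → W).

¬S = ¬F = T
¬S ⊕ W = T ⊕ T = F
G ∧ (¬S ⊕ W) = T ∧ F = F
¬W = ¬T = F
¬W → W = F → T = T
(G ∧ (¬S ⊕ W)) ↓ (¬W → W) = F ↓ T = F
So #2 is false.

1 of the 2 statements is true (#1).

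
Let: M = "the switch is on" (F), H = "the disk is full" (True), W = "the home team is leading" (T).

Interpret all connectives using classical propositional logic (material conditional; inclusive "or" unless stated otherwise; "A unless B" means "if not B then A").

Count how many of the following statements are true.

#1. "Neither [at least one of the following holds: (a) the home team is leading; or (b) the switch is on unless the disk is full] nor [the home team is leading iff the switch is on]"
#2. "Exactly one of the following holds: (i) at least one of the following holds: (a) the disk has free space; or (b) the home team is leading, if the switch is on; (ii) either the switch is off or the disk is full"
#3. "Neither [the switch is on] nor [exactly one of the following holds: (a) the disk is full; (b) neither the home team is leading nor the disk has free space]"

#1: Formalization: (W or (M or H)) nor (W iff M)

M or H = False or True = True
W or (M or H) = True or True = True
W iff M = True iff False = False
(W or (M or H)) nor (W iff M) = True nor False = False
Hence #1 is false.

#2: In symbols: (not H or (M -> W)) xor (not M or H)

not H = not True = False
M -> W = False -> True = True
not H or (M -> W) = False or True = True
not M = not False = True
not M or H = True or True = True
(not H or (M -> W)) xor (not M or H) = True xor True = False
Thus #2 is false.

#3: This is M nor (H xor (W nor not H)).

not H = not True = False
W nor not H = True nor False = False
H xor (W nor not H) = True xor False = True
M nor (H xor (W nor not H)) = False nor True = False
Thus #3 is false.

0 of the 3 statements are true (none).

0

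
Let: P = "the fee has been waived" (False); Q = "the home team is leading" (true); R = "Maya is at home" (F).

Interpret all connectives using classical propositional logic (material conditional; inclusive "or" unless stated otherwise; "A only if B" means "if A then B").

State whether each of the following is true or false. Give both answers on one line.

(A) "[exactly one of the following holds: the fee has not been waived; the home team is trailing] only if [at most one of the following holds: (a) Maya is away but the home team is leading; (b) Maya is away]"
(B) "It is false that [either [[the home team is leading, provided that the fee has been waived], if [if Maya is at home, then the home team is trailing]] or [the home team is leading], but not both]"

(A) False; (B) True

(A): This is (~P xor ~Q) -> ((~R & Q) nand ~R).

~P = ~F = T
~Q = ~T = F
~P xor ~Q = T xor F = T
~R = ~F = T
~R & Q = T & T = T
~R = ~F = T
(~R & Q) nand ~R = T nand T = F
(~P xor ~Q) -> ((~R & Q) nand ~R) = T -> F = F
Hence (A) is false.

(B): Formalization: ~(((R -> ~Q) -> (P -> Q)) xor Q)

~Q = ~T = F
R -> ~Q = F -> F = T
P -> Q = F -> T = T
(R -> ~Q) -> (P -> Q) = T -> T = T
((R -> ~Q) -> (P -> Q)) xor Q = T xor T = F
~(((R -> ~Q) -> (P -> Q)) xor Q) = ~F = T
So (B) is true.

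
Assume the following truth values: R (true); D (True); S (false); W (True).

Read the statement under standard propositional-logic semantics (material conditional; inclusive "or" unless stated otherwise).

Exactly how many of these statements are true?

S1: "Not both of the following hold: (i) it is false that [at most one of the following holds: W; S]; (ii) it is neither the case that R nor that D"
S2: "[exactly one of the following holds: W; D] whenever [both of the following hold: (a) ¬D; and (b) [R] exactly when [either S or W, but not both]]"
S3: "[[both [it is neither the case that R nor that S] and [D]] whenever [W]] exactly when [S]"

3

S1: Parsed as ~(W nand S) nand (R nor D)

W nand S = T nand F = T
~(W nand S) = ~T = F
R nor D = T nor T = F
~(W nand S) nand (R nor D) = F nand F = T
So S1 is true.

S2: Formalization: (~D & (R <-> (S xor W))) -> (W xor D)

~D = ~T = F
S xor W = F xor T = T
R <-> (S xor W) = T <-> T = T
~D & (R <-> (S xor W)) = F & T = F
W xor D = T xor T = F
(~D & (R <-> (S xor W))) -> (W xor D) = F -> F = T
Hence S2 is true.

S3: In symbols: (W -> ((R nor S) & D)) <-> S

R nor S = T nor F = F
(R nor S) & D = F & T = F
W -> ((R nor S) & D) = T -> F = F
(W -> ((R nor S) & D)) <-> S = F <-> F = T
Hence S3 is true.

True statements: 3 (S1, S2, S3).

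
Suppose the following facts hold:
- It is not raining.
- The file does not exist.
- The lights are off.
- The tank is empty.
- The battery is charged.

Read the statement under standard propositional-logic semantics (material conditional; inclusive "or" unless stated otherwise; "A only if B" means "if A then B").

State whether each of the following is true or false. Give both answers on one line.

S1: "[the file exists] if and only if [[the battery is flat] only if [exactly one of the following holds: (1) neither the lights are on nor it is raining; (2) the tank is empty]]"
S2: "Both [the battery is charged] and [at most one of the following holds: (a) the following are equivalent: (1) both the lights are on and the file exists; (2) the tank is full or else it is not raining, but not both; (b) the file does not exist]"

Let G = "the file exists" (False), N = "the battery is charged" (True), W = "the lights are on" (False), K = "it is raining" (False), U = "the tank is full" (False).

S1: In symbols: G iff (not N -> ((W nor K) xor not U))

not N = not True = False
W nor K = False nor False = True
not U = not False = True
(W nor K) xor not U = True xor True = False
not N -> ((W nor K) xor not U) = False -> False = True
G iff (not N -> ((W nor K) xor not U)) = False iff True = False
So S1 is false.

S2: In symbols: N and (((W and G) iff (U xor not K)) nand not G)

W and G = False and False = False
not K = not False = True
U xor not K = False xor True = True
(W and G) iff (U xor not K) = False iff True = False
not G = not False = True
((W and G) iff (U xor not K)) nand not G = False nand True = True
N and (((W and G) iff (U xor not K)) nand not G) = True and True = True
Thus S2 is true.

S1 false / S2 true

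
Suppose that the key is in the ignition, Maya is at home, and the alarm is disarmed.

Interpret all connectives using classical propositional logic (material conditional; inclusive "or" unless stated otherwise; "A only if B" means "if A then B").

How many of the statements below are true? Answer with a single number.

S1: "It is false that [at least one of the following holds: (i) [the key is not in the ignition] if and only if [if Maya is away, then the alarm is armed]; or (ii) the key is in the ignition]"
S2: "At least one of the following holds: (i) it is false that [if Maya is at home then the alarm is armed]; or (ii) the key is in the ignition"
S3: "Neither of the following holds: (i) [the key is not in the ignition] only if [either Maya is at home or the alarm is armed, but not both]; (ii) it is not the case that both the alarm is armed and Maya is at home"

1

Let V = "the key is in the ignition" (T), M = "Maya is at home" (T), H = "the alarm is armed" (F).

S1: This is ¬((¬V ↔ (¬M → H)) ∨ V).

¬V = ¬T = F
¬M = ¬T = F
¬M → H = F → F = T
¬V ↔ (¬M → H) = F ↔ T = F
(¬V ↔ (¬M → H)) ∨ V = F ∨ T = T
¬((¬V ↔ (¬M → H)) ∨ V) = ¬T = F
Thus S1 is false.

S2: In symbols: ¬(M → H) ∨ V

M → H = T → F = F
¬(M → H) = ¬F = T
¬(M → H) ∨ V = T ∨ T = T
So S2 is true.

S3: This is (¬V → (M ⊕ H)) ↓ (H ↑ M).

¬V = ¬T = F
M ⊕ H = T ⊕ F = T
¬V → (M ⊕ H) = F → T = T
H ↑ M = F ↑ T = T
(¬V → (M ⊕ H)) ↓ (H ↑ M) = T ↓ T = F
So S3 is false.

1 of the 3 statements is true (S2).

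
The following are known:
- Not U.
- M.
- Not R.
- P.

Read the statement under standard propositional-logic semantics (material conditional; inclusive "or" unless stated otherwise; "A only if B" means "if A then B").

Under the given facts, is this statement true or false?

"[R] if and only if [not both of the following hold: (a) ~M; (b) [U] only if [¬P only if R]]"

This is R <-> (~M nand (U -> (~P -> R))).

~M = ~T = F
~P = ~T = F
~P -> R = F -> F = T
U -> (~P -> R) = F -> T = T
~M nand (U -> (~P -> R)) = F nand T = T
R <-> (~M nand (U -> (~P -> R))) = F <-> T = F

false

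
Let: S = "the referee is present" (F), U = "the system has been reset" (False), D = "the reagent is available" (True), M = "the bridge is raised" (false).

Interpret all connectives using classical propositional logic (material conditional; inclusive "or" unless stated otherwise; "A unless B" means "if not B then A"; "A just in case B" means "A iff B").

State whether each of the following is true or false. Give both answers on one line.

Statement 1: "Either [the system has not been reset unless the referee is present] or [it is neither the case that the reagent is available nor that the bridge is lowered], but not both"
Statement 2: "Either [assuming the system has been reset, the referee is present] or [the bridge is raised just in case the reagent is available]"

Statement 1 true; Statement 2 true

Statement 1: In symbols: (~U | S) xor (D nor ~M)

~U = ~F = T
~U | S = T | F = T
~M = ~F = T
D nor ~M = T nor T = F
(~U | S) xor (D nor ~M) = T xor F = T
Thus Statement 1 is true.

Statement 2: In symbols: (U -> S) | (M <-> D)

U -> S = F -> F = T
M <-> D = F <-> T = F
(U -> S) | (M <-> D) = T | F = T
Thus Statement 2 is true.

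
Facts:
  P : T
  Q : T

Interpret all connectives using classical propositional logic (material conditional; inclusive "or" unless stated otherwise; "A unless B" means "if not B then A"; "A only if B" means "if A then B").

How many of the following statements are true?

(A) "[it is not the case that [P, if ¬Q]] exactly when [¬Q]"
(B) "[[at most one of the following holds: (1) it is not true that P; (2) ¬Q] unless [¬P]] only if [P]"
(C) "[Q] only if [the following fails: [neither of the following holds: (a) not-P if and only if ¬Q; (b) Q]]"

3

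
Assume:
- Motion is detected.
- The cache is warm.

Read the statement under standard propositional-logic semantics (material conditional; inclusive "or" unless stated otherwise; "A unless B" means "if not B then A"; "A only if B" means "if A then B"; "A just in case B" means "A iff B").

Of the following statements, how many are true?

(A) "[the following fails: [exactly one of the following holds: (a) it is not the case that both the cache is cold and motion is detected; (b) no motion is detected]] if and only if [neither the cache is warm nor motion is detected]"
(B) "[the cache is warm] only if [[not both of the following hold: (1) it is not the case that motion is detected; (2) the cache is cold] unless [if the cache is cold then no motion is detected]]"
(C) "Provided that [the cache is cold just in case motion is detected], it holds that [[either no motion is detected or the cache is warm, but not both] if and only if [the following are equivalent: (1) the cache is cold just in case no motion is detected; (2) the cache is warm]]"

3

Let Q = "the cache is warm" (T), H = "motion is detected" (T).

(A): In symbols: ~((~Q nand H) xor ~H) <-> (Q nor H)

~Q = ~T = F
~Q nand H = F nand T = T
~H = ~T = F
(~Q nand H) xor ~H = T xor F = T
~((~Q nand H) xor ~H) = ~T = F
Q nor H = T nor T = F
~((~Q nand H) xor ~H) <-> (Q nor H) = F <-> F = T
So (A) is true.

(B): This is Q -> ((~H nand ~Q) | (~Q -> ~H)).

~H = ~T = F
~Q = ~T = F
~H nand ~Q = F nand F = T
~Q = ~T = F
~H = ~T = F
~Q -> ~H = F -> F = T
(~H nand ~Q) | (~Q -> ~H) = T | T = T
Q -> ((~H nand ~Q) | (~Q -> ~H)) = T -> T = T
Thus (B) is true.

(C): This is (~Q <-> H) -> ((~H xor Q) <-> ((~Q <-> ~H) <-> Q)).

~Q = ~T = F
~Q <-> H = F <-> T = F
~H = ~T = F
~H xor Q = F xor T = T
~Q = ~T = F
~H = ~T = F
~Q <-> ~H = F <-> F = T
(~Q <-> ~H) <-> Q = T <-> T = T
(~H xor Q) <-> ((~Q <-> ~H) <-> Q) = T <-> T = T
(~Q <-> H) -> ((~H xor Q) <-> ((~Q <-> ~H) <-> Q)) = F -> T = T
So (C) is true.

3 of the 3 statements are true ((A), (B), (C)).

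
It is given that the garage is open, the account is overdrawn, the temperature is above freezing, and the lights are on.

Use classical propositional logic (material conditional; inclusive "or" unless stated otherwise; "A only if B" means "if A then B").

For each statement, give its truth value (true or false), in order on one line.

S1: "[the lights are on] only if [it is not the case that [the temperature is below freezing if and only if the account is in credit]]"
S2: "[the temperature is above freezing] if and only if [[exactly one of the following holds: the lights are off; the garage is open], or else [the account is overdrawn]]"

Let S = "the lights are on" (T), R = "the temperature is below freezing" (F), Q = "the account is overdrawn" (T), P = "the garage is closed" (F).

S1: In symbols: S → ¬(R ↔ ¬Q)

¬Q = ¬T = F
R ↔ ¬Q = F ↔ F = T
¬(R ↔ ¬Q) = ¬T = F
S → ¬(R ↔ ¬Q) = T → F = F
Hence S1 is false.

S2: In symbols: ¬R ↔ ((¬S ⊕ ¬P) ∨ Q)

¬R = ¬F = T
¬S = ¬T = F
¬P = ¬F = T
¬S ⊕ ¬P = F ⊕ T = T
(¬S ⊕ ¬P) ∨ Q = T ∨ T = T
¬R ↔ ((¬S ⊕ ¬P) ∨ Q) = T ↔ T = T
Hence S2 is true.

S1 F / S2 T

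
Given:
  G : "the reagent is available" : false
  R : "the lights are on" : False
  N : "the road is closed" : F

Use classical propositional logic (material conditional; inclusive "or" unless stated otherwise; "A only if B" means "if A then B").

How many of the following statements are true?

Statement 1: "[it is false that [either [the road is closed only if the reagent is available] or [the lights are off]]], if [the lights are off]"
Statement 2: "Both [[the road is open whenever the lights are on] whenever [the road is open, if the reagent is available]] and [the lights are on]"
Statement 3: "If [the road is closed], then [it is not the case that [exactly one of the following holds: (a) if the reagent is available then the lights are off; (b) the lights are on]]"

1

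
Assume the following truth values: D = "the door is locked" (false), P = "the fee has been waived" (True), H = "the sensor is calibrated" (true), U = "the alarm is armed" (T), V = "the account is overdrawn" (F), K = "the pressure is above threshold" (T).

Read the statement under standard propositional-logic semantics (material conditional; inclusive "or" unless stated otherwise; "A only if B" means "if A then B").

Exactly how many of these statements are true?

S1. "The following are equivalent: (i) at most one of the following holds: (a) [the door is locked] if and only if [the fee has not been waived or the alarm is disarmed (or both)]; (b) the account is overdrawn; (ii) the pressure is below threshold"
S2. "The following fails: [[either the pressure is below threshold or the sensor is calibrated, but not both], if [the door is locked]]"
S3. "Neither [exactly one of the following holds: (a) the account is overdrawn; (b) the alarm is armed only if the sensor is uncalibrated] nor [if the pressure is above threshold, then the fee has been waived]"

0

S1: Parsed as ((D ↔ (¬P ∨ ¬U)) ↑ V) ↔ ¬K

¬P = ¬T = F
¬U = ¬T = F
¬P ∨ ¬U = F ∨ F = F
D ↔ (¬P ∨ ¬U) = F ↔ F = T
(D ↔ (¬P ∨ ¬U)) ↑ V = T ↑ F = T
¬K = ¬T = F
((D ↔ (¬P ∨ ¬U)) ↑ V) ↔ ¬K = T ↔ F = F
Thus S1 is false.

S2: Parsed as ¬(D → (¬K ⊕ H))

¬K = ¬T = F
¬K ⊕ H = F ⊕ T = T
D → (¬K ⊕ H) = F → T = T
¬(D → (¬K ⊕ H)) = ¬T = F
Thus S2 is false.

S3: This is (V ⊕ (U → ¬H)) ↓ (K → P).

¬H = ¬T = F
U → ¬H = T → F = F
V ⊕ (U → ¬H) = F ⊕ F = F
K → P = T → T = T
(V ⊕ (U → ¬H)) ↓ (K → P) = F ↓ T = F
So S3 is false.

0 of the 3 statements are true (none).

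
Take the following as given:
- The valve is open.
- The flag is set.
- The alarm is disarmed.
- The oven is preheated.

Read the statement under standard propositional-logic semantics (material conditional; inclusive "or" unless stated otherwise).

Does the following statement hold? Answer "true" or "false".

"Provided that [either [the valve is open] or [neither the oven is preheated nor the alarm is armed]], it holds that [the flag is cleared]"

False.

Let G = "the valve is open" (True), R = "the oven is preheated" (True), W = "the alarm is armed" (False), M = "the flag is set" (True).
Formalization: (G or (R nor W)) -> not M

R nor W = True nor False = False
G or (R nor W) = True or False = True
not M = not True = False
(G or (R nor W)) -> not M = True -> False = False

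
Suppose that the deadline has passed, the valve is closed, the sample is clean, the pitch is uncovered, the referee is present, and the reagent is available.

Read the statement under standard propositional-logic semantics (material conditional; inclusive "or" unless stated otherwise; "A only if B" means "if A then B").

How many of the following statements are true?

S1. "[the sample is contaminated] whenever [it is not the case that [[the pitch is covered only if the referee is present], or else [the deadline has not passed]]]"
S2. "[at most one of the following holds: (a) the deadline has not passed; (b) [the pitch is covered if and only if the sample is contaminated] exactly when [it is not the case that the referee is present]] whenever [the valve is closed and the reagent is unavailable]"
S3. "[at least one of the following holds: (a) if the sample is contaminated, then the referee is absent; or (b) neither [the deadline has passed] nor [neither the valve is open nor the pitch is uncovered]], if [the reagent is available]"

Let S = "the pitch is covered" (False), U = "the referee is present" (True), P = "the deadline has passed" (True), R = "the sample is contaminated" (False), Q = "the valve is open" (False), V = "the reagent is available" (True).

S1: Parsed as not ((S -> U) or not P) -> R

S -> U = False -> True = True
not P = not True = False
(S -> U) or not P = True or False = True
not ((S -> U) or not P) = not True = False
not ((S -> U) or not P) -> R = False -> False = True
Hence S1 is true.

S2: Parsed as (not Q and not V) -> (not P nand ((S iff R) iff not U))

not Q = not False = True
not V = not True = False
not Q and not V = True and False = False
not P = not True = False
S iff R = False iff False = True
not U = not True = False
(S iff R) iff not U = True iff False = False
not P nand ((S iff R) iff not U) = False nand False = True
(not Q and not V) -> (not P nand ((S iff R) iff not U)) = False -> True = True
Thus S2 is true.

S3: Formalization: V -> ((R -> not U) or (P nor (Q nor not S)))

not U = not True = False
R -> not U = False -> False = True
not S = not False = True
Q nor not S = False nor True = False
P nor (Q nor not S) = True nor False = False
(R -> not U) or (P nor (Q nor not S)) = True or False = True
V -> ((R -> not U) or (P nor (Q nor not S))) = True -> True = True
So S3 is true.

True statements: 3 (S1, S2, S3).

3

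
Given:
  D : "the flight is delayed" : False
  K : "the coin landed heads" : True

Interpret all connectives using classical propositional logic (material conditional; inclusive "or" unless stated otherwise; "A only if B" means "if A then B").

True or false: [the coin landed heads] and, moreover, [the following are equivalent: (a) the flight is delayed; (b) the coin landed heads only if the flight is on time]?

The statement is false.

This is K ∧ (D ↔ (K → ¬D)).

¬D = ¬F = T
K → ¬D = T → T = T
D ↔ (K → ¬D) = F ↔ T = F
K ∧ (D ↔ (K → ¬D)) = T ∧ F = F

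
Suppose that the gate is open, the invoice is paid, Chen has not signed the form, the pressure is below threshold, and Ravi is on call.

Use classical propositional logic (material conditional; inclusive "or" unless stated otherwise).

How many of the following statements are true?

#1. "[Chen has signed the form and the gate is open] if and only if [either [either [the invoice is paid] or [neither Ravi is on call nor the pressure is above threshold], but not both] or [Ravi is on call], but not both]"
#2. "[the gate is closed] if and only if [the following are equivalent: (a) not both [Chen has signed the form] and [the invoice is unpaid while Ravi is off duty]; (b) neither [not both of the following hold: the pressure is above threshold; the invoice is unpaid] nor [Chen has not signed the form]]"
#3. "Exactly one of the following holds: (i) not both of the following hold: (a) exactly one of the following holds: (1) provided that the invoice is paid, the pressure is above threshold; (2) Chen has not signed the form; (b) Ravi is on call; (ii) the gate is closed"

Let R = "Chen has signed the form" (False), P = "the gate is open" (True), Q = "the invoice is paid" (True), U = "Ravi is on call" (True), S = "the pressure is above threshold" (False).

#1: Formalization: (R and P) iff ((Q xor (U nor S)) xor U)

R and P = False and True = False
U nor S = True nor False = False
Q xor (U nor S) = True xor False = True
(Q xor (U nor S)) xor U = True xor True = False
(R and P) iff ((Q xor (U nor S)) xor U) = False iff False = True
Hence #1 is true.

#2: Parsed as not P iff ((R nand (not Q and not U)) iff ((S nand not Q) nor not R))

not P = not True = False
not Q = not True = False
not U = not True = False
not Q and not U = False and False = False
R nand (not Q and not U) = False nand False = True
not Q = not True = False
S nand not Q = False nand False = True
not R = not False = True
(S nand not Q) nor not R = True nor True = False
(R nand (not Q and not U)) iff ((S nand not Q) nor not R) = True iff False = False
not P iff ((R nand (not Q and not U)) iff ((S nand not Q) nor not R)) = False iff False = True
So #2 is true.

#3: Parsed as (((Q -> S) xor not R) nand U) xor not P

Q -> S = True -> False = False
not R = not False = True
(Q -> S) xor not R = False xor True = True
((Q -> S) xor not R) nand U = True nand True = False
not P = not True = False
(((Q -> S) xor not R) nand U) xor not P = False xor False = False
Hence #3 is false.

2 of the 3 statements are true (#1, #2).

2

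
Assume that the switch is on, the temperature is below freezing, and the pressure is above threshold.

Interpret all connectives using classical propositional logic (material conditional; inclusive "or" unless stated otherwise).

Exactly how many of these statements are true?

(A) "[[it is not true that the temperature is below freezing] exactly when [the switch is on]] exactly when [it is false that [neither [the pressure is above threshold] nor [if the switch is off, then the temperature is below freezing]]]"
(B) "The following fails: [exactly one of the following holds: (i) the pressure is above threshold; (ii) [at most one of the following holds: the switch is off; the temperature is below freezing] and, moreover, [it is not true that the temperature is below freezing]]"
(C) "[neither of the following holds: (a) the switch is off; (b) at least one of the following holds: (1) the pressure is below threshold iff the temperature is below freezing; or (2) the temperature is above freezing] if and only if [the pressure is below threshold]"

0

Let D = "the temperature is below freezing" (True), R = "the switch is on" (True), P = "the pressure is above threshold" (True).

(A): This is (not D iff R) iff not (P nor (not R -> D)).

not D = not True = False
not D iff R = False iff True = False
not R = not True = False
not R -> D = False -> True = True
P nor (not R -> D) = True nor True = False
not (P nor (not R -> D)) = not False = True
(not D iff R) iff not (P nor (not R -> D)) = False iff True = False
So (A) is false.

(B): In symbols: not (P xor ((not R nand D) and not D))

not R = not True = False
not R nand D = False nand True = True
not D = not True = False
(not R nand D) and not D = True and False = False
P xor ((not R nand D) and not D) = True xor False = True
not (P xor ((not R nand D) and not D)) = not True = False
So (B) is false.

(C): Formalization: (not R nor ((not P iff D) or not D)) iff not P

not R = not True = False
not P = not True = False
not P iff D = False iff True = False
not D = not True = False
(not P iff D) or not D = False or False = False
not R nor ((not P iff D) or not D) = False nor False = True
not P = not True = False
(not R nor ((not P iff D) or not D)) iff not P = True iff False = False
Thus (C) is false.

Count: 0.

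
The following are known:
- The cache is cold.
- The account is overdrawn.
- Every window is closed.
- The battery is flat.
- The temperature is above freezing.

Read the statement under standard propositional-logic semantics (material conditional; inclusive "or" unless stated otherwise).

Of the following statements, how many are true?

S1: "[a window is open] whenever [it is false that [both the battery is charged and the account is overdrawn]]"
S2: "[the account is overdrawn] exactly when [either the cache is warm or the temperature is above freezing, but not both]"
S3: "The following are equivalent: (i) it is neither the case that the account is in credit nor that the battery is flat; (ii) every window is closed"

1

Let V = "the battery is charged" (F), N = "the account is overdrawn" (T), Q = "a window is open" (F), M = "the cache is warm" (F), H = "the temperature is below freezing" (F).

S1: In symbols: ~(V & N) -> Q

V & N = F & T = F
~(V & N) = ~F = T
~(V & N) -> Q = T -> F = F
Hence S1 is false.

S2: Formalization: N <-> (M xor ~H)

~H = ~F = T
M xor ~H = F xor T = T
N <-> (M xor ~H) = T <-> T = T
Hence S2 is true.

S3: In symbols: (~N nor ~V) <-> ~Q

~N = ~T = F
~V = ~F = T
~N nor ~V = F nor T = F
~Q = ~F = T
(~N nor ~V) <-> ~Q = F <-> T = F
Thus S3 is false.

True statements: 1 (S2).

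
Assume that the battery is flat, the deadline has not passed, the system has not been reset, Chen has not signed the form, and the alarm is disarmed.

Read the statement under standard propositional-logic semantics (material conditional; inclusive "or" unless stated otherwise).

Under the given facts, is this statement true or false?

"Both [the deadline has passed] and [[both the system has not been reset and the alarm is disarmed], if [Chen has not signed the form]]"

false

Let Q = "the deadline has passed" (False), S = "Chen has signed the form" (False), R = "the system has been reset" (False), U = "the alarm is armed" (False).
In symbols: Q and (not S -> (not R and not U))

not S = not False = True
not R = not False = True
not U = not False = True
not R and not U = True and True = True
not S -> (not R and not U) = True -> True = True
Q and (not S -> (not R and not U)) = False and True = False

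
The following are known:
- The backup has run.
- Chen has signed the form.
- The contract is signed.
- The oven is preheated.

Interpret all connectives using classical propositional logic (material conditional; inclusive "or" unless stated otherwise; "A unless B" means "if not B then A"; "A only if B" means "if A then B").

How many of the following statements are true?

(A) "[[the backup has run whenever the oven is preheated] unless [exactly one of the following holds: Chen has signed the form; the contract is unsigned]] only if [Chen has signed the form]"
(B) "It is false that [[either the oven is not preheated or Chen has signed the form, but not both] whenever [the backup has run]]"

1

Let N = "the oven is preheated" (T), K = "the backup has run" (T), P = "Chen has signed the form" (T), M = "the contract is signed" (T).

(A): In symbols: ((N -> K) | (P xor ~M)) -> P

N -> K = T -> T = T
~M = ~T = F
P xor ~M = T xor F = T
(N -> K) | (P xor ~M) = T | T = T
((N -> K) | (P xor ~M)) -> P = T -> T = T
Hence (A) is true.

(B): Parsed as ~(K -> (~N xor P))

~N = ~T = F
~N xor P = F xor T = T
K -> (~N xor P) = T -> T = T
~(K -> (~N xor P)) = ~T = F
Hence (B) is false.

Count: 1.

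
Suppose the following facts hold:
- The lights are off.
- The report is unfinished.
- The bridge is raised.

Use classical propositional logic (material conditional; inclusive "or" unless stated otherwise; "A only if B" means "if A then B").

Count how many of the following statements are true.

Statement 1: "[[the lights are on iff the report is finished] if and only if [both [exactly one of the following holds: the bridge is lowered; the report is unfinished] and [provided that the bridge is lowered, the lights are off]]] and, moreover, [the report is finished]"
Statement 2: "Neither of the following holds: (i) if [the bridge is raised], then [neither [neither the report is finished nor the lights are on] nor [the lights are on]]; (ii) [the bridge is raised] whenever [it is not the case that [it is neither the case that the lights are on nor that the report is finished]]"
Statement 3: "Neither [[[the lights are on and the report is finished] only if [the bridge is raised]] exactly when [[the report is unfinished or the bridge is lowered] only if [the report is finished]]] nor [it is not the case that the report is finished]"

0

Let M = "the lights are on" (F), G = "the report is finished" (F), K = "the bridge is raised" (T).

Statement 1: This is ((M ↔ G) ↔ ((¬K ⊕ ¬G) ∧ (¬K → ¬M))) ∧ G.

M ↔ G = F ↔ F = T
¬K = ¬T = F
¬G = ¬F = T
¬K ⊕ ¬G = F ⊕ T = T
¬K = ¬T = F
¬M = ¬F = T
¬K → ¬M = F → T = T
(¬K ⊕ ¬G) ∧ (¬K → ¬M) = T ∧ T = T
(M ↔ G) ↔ ((¬K ⊕ ¬G) ∧ (¬K → ¬M)) = T ↔ T = T
((M ↔ G) ↔ ((¬K ⊕ ¬G) ∧ (¬K → ¬M))) ∧ G = T ∧ F = F
Thus Statement 1 is false.

Statement 2: Parsed as (K → ((G ↓ M) ↓ M)) ↓ (¬(M ↓ G) → K)

G ↓ M = F ↓ F = T
(G ↓ M) ↓ M = T ↓ F = F
K → ((G ↓ M) ↓ M) = T → F = F
M ↓ G = F ↓ F = T
¬(M ↓ G) = ¬T = F
¬(M ↓ G) → K = F → T = T
(K → ((G ↓ M) ↓ M)) ↓ (¬(M ↓ G) → K) = F ↓ T = F
Thus Statement 2 is false.

Statement 3: Parsed as (((M ∧ G) → K) ↔ ((¬G ∨ ¬K) → G)) ↓ ¬G

M ∧ G = F ∧ F = F
(M ∧ G) → K = F → T = T
¬G = ¬F = T
¬K = ¬T = F
¬G ∨ ¬K = T ∨ F = T
(¬G ∨ ¬K) → G = T → F = F
((M ∧ G) → K) ↔ ((¬G ∨ ¬K) → G) = T ↔ F = F
¬G = ¬F = T
(((M ∧ G) → K) ↔ ((¬G ∨ ¬K) → G)) ↓ ¬G = F ↓ T = F
Hence Statement 3 is false.

0 of the 3 statements are true (none).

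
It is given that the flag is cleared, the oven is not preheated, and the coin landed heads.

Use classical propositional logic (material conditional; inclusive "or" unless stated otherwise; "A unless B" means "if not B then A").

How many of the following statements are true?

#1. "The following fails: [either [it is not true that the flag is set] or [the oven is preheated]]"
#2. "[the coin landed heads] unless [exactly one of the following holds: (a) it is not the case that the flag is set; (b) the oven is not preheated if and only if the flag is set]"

Let P = "the flag is set" (F), Q = "the oven is preheated" (F), R = "the coin landed heads" (T).

#1: Parsed as ¬(¬P ∨ Q)

¬P = ¬F = T
¬P ∨ Q = T ∨ F = T
¬(¬P ∨ Q) = ¬T = F
So #1 is false.

#2: Parsed as R ∨ (¬P ⊕ (¬Q ↔ P))

¬P = ¬F = T
¬Q = ¬F = T
¬Q ↔ P = T ↔ F = F
¬P ⊕ (¬Q ↔ P) = T ⊕ F = T
R ∨ (¬P ⊕ (¬Q ↔ P)) = T ∨ T = T
Thus #2 is true.

True statements: 1 (#2).

1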